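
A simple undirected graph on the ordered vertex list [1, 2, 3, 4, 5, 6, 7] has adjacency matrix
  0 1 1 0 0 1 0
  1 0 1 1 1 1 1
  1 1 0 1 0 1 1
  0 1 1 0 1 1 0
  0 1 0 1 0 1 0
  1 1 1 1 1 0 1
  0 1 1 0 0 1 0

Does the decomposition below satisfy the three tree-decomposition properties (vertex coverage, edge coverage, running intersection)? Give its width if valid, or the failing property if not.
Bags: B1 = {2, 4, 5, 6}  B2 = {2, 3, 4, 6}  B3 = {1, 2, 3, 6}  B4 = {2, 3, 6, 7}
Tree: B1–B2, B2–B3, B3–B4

Checking the three conditions: (i) the bags cover all of {1, 2, 3, 4, 5, 6, 7}; (ii) for each edge, some bag contains both endpoints; (iii) the bags containing any fixed vertex form a subtree. All hold, so the decomposition is valid with width 4 − 1 = 3.

Yes; width 3.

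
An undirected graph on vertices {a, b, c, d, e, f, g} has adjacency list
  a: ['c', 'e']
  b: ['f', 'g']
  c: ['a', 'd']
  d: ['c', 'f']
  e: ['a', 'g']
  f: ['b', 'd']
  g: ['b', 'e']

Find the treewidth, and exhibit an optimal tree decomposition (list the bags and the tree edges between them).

The largest bag has 3 vertices, giving width 2; this decomposition certifies tw(G) ≤ 2. For the lower bound, G contains the cycle e–g–b–f–d–c–a–e, so G is not a forest; only forests have treewidth ≤ 1, hence tw(G) ≥ 2. The upper and lower bounds meet at 2, so that is the treewidth.

Treewidth 2.
One such decomposition:
Bags: B1 = {b, e, g}  B2 = {b, e, f}  B3 = {d, e, f}  B4 = {c, d, e}  B5 = {a, c, e}
Tree: B1–B2, B2–B3, B3–B4, B4–B5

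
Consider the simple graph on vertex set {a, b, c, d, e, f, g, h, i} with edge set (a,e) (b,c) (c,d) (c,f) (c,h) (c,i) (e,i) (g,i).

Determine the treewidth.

A width-1 tree decomposition is:
Bags: B1 = {c, h}  B2 = {c, f}  B3 = {c, i}  B4 = {b, c}  B5 = {g, i}  B6 = {e, i}  B7 = {a, e}  B8 = {c, d}
Tree: B1–B2, B1–B3, B2–B4, B3–B5, B5–B6, B6–B7, B3–B8
The largest bag has 2 vertices, giving width 1; this decomposition certifies tw(G) ≤ 1. G has an edge, so its treewidth is at least 1. Combining the bounds, tw(G) = 1.

1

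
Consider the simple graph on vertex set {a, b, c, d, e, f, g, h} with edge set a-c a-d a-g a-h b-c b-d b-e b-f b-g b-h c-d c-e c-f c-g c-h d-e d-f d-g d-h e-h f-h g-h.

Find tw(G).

A width-4 tree decomposition is:
Bags: B1 = {a, c, d, g, h}  B2 = {b, c, d, g, h}  B3 = {b, c, d, f, h}  B4 = {b, c, d, e, h}
Tree: B1–B2, B2–B3, B3–B4
Every bag has size at most 5, so the width is 5 − 1 = 4 and tw(G) ≤ 4. On the other hand G contains the 5-clique {a, c, d, g, h}. A clique must lie in a single bag of any decomposition, so no decomposition can have width below 4. Therefore the treewidth is 4.

4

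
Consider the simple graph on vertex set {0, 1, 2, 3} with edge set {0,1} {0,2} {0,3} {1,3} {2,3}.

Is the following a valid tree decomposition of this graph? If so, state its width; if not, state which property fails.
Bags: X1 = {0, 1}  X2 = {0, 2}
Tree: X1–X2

No — vertex 3 appears in no bag.

A tree decomposition must satisfy three properties: every vertex lies in some bag; for every edge, both endpoints lie together in some bag; and for every vertex, the bags containing it form a connected subtree. Here vertex 3 appears in no bag, so the decomposition is invalid.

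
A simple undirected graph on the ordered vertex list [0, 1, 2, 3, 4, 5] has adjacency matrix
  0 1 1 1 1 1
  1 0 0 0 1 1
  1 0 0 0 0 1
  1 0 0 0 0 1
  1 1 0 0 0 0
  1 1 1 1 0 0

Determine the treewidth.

2

A width-2 tree decomposition is:
Bags: B1 = {0, 1, 5}  B2 = {0, 1, 4}  B3 = {0, 2, 5}  B4 = {0, 3, 5}
Tree: B1–B2, B1–B3, B3–B4
Each bag holds 3 vertices, so the decomposition has width 2, which upper-bounds the treewidth. For the lower bound, the 3 vertices {0, 1, 4} are pairwise adjacent, and any tree decomposition puts a clique entirely inside one bag — forcing width ≥ 2. Combining the bounds, tw(G) = 2.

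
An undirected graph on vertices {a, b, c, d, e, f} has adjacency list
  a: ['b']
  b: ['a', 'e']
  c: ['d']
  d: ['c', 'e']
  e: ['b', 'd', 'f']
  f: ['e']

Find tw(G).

1

A width-1 tree decomposition is:
Bags: B1 = {b, e}  B2 = {a, b}  B3 = {e, f}  B4 = {d, e}  B5 = {c, d}
Tree: B1–B2, B1–B3, B1–B4, B4–B5
Every bag has size at most 2, so the width is 2 − 1 = 1 and tw(G) ≤ 1. G has an edge, so its treewidth is at least 1. Hence tw(G) = 1 exactly.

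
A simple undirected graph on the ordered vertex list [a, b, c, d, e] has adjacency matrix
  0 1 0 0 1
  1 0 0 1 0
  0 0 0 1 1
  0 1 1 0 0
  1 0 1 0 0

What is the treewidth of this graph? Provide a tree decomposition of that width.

Each bag holds 3 vertices, so the decomposition has width 2, which upper-bounds the treewidth. Since a–e–c–d–b–a is a cycle in G, G is not acyclic. Forests are exactly the graphs of treewidth ≤ 1, so tw(G) ≥ 2. Therefore the treewidth is 2.

Treewidth 2.
Bags: B1 = {a, c, e}  B2 = {a, c, d}  B3 = {a, b, d}
Tree: B1–B2, B2–B3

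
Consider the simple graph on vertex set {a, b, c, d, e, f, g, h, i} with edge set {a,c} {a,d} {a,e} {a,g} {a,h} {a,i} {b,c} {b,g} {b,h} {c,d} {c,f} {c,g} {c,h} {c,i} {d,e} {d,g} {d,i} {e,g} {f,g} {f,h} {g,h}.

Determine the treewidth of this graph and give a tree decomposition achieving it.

Treewidth 3.
One optimal decomposition is:
Bags: B1 = {c, f, g, h}  B2 = {a, c, g, h}  B3 = {a, c, d, g}  B4 = {b, c, g, h}  B5 = {a, c, d, i}  B6 = {a, d, e, g}
Tree: B1–B2, B2–B3, B1–B4, B3–B5, B3–B6

Every bag has size at most 4, so the width is 4 − 1 = 3 and tw(G) ≤ 3. For the lower bound, the 4 vertices {a, d, e, g} are pairwise adjacent, and any tree decomposition puts a clique entirely inside one bag — forcing width ≥ 3. Hence tw(G) = 3 exactly.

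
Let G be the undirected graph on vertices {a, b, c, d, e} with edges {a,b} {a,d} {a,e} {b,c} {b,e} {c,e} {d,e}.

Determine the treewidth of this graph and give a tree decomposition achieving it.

Each bag holds 3 vertices, so the decomposition has width 2, which upper-bounds the treewidth. Conversely, {b, c, e} is a clique of size 3, and the vertices of any clique must share a bag in every tree decomposition; so some bag has ≥ 3 vertices and tw(G) ≥ 2. Therefore the treewidth is 2.

Treewidth 2.
One such decomposition:
Bags: B1 = {b, c, e}  B2 = {a, b, e}  B3 = {a, d, e}
Tree: B1–B2, B2–B3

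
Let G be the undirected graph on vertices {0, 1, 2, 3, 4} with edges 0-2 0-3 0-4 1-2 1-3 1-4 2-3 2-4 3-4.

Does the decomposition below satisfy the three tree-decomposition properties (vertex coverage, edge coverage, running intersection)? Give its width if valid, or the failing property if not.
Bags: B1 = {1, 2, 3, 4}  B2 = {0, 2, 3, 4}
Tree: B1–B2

Yes; width 3.

Vertex coverage: the bags together contain {0, 1, 2, 3, 4}, the full vertex set. Edge coverage: each edge of G has both endpoints in at least one bag. Running intersection: for every vertex, the bags containing it form a connected subtree. All three properties hold, so this is a valid tree decomposition of width max|bag| − 1 = 3, and hence tw(G) ≤ 3.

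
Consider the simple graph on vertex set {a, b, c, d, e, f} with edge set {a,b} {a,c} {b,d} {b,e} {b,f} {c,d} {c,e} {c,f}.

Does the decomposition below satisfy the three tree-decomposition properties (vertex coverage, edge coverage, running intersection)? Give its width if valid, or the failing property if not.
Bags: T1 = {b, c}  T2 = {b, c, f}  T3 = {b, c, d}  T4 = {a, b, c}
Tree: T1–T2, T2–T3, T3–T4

No — vertex e appears in no bag.

A tree decomposition must satisfy three properties: every vertex lies in some bag; for every edge, both endpoints lie together in some bag; and for every vertex, the bags containing it form a connected subtree. Here vertex e appears in no bag, so the decomposition is invalid.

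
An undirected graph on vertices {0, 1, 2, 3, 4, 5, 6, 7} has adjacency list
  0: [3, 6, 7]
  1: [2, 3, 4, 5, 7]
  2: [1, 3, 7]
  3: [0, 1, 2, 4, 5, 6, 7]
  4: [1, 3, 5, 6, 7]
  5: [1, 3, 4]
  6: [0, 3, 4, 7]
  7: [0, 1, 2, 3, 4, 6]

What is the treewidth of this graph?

3

A width-3 tree decomposition is:
Bags: B1 = {1, 3, 4, 7}  B2 = {1, 3, 4, 5}  B3 = {3, 4, 6, 7}  B4 = {0, 3, 6, 7}  B5 = {1, 2, 3, 7}
Tree: B1–B2, B1–B3, B3–B4, B1–B5
The largest bag has 4 vertices, giving width 3; this decomposition certifies tw(G) ≤ 3. On the other hand G contains the 4-clique {1, 3, 4, 5}. A clique must lie in a single bag of any decomposition, so no decomposition can have width below 3. Combining the bounds, tw(G) = 3.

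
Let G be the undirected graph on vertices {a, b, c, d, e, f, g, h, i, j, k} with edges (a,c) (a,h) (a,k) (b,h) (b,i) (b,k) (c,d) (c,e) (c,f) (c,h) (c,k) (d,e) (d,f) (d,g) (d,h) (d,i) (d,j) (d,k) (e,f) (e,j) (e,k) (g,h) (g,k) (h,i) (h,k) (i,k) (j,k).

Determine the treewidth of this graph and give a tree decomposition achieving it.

Treewidth 3.
One optimal decomposition is:
Bags: B1 = {d, g, h, k}  B2 = {d, h, i, k}  B3 = {b, h, i, k}  B4 = {c, d, h, k}  B5 = {c, d, e, k}  B6 = {a, c, h, k}  B7 = {c, d, e, f}  B8 = {d, e, j, k}
Tree: B1–B2, B2–B3, B2–B4, B4–B5, B4–B6, B5–B7, B5–B8

The largest bag has 4 vertices, giving width 3; this decomposition certifies tw(G) ≤ 3. For the lower bound, the 4 vertices {c, d, e, f} are pairwise adjacent, and any tree decomposition puts a clique entirely inside one bag — forcing width ≥ 3. Hence tw(G) = 3 exactly.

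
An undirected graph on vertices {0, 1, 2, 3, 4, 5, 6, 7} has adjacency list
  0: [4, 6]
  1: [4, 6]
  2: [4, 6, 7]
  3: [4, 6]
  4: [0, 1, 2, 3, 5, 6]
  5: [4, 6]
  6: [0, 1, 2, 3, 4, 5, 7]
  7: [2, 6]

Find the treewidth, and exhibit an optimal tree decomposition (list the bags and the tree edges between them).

Treewidth 2.
One optimal decomposition is:
Bags: B1 = {2, 4, 6}  B2 = {1, 4, 6}  B3 = {0, 4, 6}  B4 = {3, 4, 6}  B5 = {4, 5, 6}  B6 = {2, 6, 7}
Tree: B1–B2, B2–B3, B1–B4, B3–B5, B1–B6

The largest bag has 3 vertices, giving width 2; this decomposition certifies tw(G) ≤ 2. On the other hand G contains the 3-clique {0, 4, 6}. A clique must lie in a single bag of any decomposition, so no decomposition can have width below 2. Hence tw(G) = 2 exactly.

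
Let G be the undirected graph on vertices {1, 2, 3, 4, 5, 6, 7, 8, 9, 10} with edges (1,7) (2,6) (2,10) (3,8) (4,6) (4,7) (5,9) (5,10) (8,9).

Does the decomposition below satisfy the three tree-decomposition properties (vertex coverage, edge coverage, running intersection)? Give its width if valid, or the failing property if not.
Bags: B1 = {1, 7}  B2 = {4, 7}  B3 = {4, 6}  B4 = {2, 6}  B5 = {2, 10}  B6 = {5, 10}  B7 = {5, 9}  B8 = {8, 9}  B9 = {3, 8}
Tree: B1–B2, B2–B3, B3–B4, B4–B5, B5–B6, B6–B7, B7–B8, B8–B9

Vertex coverage: the bags together contain {1, 2, 3, 4, 5, 6, 7, 8, 9, 10}, the full vertex set. Edge coverage: each edge of G has both endpoints in at least one bag. Running intersection: for every vertex, the bags containing it form a connected subtree. All three properties hold, so this is a valid tree decomposition of width max|bag| − 1 = 1, and hence tw(G) ≤ 1.

Yes; width 1.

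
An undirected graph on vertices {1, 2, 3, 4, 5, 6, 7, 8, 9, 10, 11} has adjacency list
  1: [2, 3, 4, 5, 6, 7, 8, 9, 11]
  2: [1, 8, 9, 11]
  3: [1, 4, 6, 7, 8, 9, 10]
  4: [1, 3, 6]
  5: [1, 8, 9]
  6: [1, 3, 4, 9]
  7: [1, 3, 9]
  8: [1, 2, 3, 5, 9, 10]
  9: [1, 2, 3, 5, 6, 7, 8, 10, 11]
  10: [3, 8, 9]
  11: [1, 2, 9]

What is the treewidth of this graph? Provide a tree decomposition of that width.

Treewidth 3.
One optimal decomposition is:
Bags: B1 = {1, 3, 6, 9}  B2 = {1, 3, 7, 9}  B3 = {1, 3, 8, 9}  B4 = {1, 3, 4, 6}  B5 = {1, 2, 8, 9}  B6 = {3, 8, 9, 10}  B7 = {1, 5, 8, 9}  B8 = {1, 2, 9, 11}
Tree: B1–B2, B2–B3, B1–B4, B3–B5, B3–B6, B5–B7, B5–B8

The largest bag has 4 vertices, giving width 3; this decomposition certifies tw(G) ≤ 3. For the lower bound, the 4 vertices {1, 2, 9, 11} are pairwise adjacent, and any tree decomposition puts a clique entirely inside one bag — forcing width ≥ 3. Combining the bounds, tw(G) = 3.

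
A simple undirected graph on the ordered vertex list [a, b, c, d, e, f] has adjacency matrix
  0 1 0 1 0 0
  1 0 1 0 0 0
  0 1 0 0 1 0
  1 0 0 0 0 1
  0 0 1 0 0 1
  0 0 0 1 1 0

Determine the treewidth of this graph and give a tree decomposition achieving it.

Every bag has size at most 3, so the width is 3 − 1 = 2 and tw(G) ≤ 2. The edges f–e–c–b–a–d–f form a cycle, so G is not a tree and its treewidth is at least 2. The upper and lower bounds meet at 2, so that is the treewidth.

Treewidth 2.
One such decomposition:
Bags: B1 = {c, e, f}  B2 = {b, c, f}  B3 = {a, b, f}  B4 = {a, d, f}
Tree: B1–B2, B2–B3, B3–B4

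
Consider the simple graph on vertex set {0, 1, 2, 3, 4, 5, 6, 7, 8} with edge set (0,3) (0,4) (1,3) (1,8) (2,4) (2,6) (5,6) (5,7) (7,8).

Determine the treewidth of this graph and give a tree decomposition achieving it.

Treewidth 2.
Bags: B1 = {1, 7, 8}  B2 = {1, 3, 7}  B3 = {0, 3, 7}  B4 = {0, 4, 7}  B5 = {2, 4, 7}  B6 = {2, 6, 7}  B7 = {5, 6, 7}
Tree: B1–B2, B2–B3, B3–B4, B4–B5, B5–B6, B6–B7

Every bag has size at most 3, so the width is 3 − 1 = 2 and tw(G) ≤ 2. The edges 7–8–1–3–0–4–2–6–5–7 form a cycle, so G is not a tree and its treewidth is at least 2. The upper and lower bounds meet at 2, so that is the treewidth.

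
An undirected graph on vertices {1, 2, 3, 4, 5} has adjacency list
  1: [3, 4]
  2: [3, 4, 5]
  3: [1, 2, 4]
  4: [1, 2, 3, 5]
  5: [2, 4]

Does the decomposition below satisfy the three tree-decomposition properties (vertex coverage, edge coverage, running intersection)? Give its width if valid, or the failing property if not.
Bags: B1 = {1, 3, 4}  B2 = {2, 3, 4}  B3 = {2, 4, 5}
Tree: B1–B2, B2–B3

Yes; width 2.

Checking the three conditions: (i) the bags cover all of {1, 2, 3, 4, 5}; (ii) for each edge, some bag contains both endpoints; (iii) the bags containing any fixed vertex form a subtree. All hold, so the decomposition is valid with width 3 − 1 = 2.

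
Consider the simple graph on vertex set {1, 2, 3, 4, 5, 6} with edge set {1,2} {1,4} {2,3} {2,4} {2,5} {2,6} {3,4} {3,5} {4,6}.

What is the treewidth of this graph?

A width-2 tree decomposition is:
Bags: B1 = {2, 4, 6}  B2 = {1, 2, 4}  B3 = {2, 3, 4}  B4 = {2, 3, 5}
Tree: B1–B2, B2–B3, B3–B4
The largest bag has 3 vertices, giving width 2; this decomposition certifies tw(G) ≤ 2. On the other hand G contains the 3-clique {1, 2, 4}. A clique must lie in a single bag of any decomposition, so no decomposition can have width below 2. Therefore the treewidth is 2.

2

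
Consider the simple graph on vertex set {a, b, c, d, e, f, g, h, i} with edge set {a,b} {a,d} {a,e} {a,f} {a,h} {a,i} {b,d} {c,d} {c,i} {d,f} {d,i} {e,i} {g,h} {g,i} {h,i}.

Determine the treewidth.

2

A width-2 tree decomposition is:
Bags: B1 = {a, e, i}  B2 = {a, h, i}  B3 = {a, d, i}  B4 = {g, h, i}  B5 = {a, d, f}  B6 = {c, d, i}  B7 = {a, b, d}
Tree: B1–B2, B1–B3, B2–B4, B3–B5, B3–B6, B5–B7
The largest bag has 3 vertices, giving width 2; this decomposition certifies tw(G) ≤ 2. Conversely, {a, d, f} is a clique of size 3, and the vertices of any clique must share a bag in every tree decomposition; so some bag has ≥ 3 vertices and tw(G) ≥ 2. The upper and lower bounds meet at 2, so that is the treewidth.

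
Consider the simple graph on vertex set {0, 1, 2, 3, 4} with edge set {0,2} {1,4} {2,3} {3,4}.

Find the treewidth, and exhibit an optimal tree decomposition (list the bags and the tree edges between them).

Each bag holds 2 vertices, so the decomposition has width 1, which upper-bounds the treewidth. G has an edge, so its treewidth is at least 1. The upper and lower bounds meet at 1, so that is the treewidth.

Treewidth 1.
One such decomposition:
Bags: B1 = {0, 2}  B2 = {2, 3}  B3 = {3, 4}  B4 = {1, 4}
Tree: B1–B2, B2–B3, B3–B4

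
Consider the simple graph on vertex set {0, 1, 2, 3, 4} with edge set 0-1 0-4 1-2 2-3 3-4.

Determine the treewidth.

2

A width-2 tree decomposition is:
Bags: B1 = {0, 1, 4}  B2 = {1, 3, 4}  B3 = {1, 2, 3}
Tree: B1–B2, B2–B3
Every bag has size at most 3, so the width is 3 − 1 = 2 and tw(G) ≤ 2. For the lower bound, G contains the cycle 1–0–4–3–2–1, so G is not a forest; only forests have treewidth ≤ 1, hence tw(G) ≥ 2. Therefore the treewidth is 2.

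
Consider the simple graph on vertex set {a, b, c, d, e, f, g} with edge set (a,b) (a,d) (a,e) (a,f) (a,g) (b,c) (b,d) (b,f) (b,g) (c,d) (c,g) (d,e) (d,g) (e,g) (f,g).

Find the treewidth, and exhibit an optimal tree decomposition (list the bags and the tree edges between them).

Treewidth 3.
One such decomposition:
Bags: B1 = {a, b, d, g}  B2 = {b, c, d, g}  B3 = {a, b, f, g}  B4 = {a, d, e, g}
Tree: B1–B2, B1–B3, B1–B4

The largest bag has 4 vertices, giving width 3; this decomposition certifies tw(G) ≤ 3. For the lower bound, the 4 vertices {b, c, d, g} are pairwise adjacent, and any tree decomposition puts a clique entirely inside one bag — forcing width ≥ 3. Hence tw(G) = 3 exactly.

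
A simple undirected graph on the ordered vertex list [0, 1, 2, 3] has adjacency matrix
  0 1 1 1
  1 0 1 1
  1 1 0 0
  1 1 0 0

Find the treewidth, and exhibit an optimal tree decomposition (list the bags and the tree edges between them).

Every bag has size at most 3, so the width is 3 − 1 = 2 and tw(G) ≤ 2. On the other hand G contains the 3-clique {0, 1, 2}. A clique must lie in a single bag of any decomposition, so no decomposition can have width below 2. The upper and lower bounds meet at 2, so that is the treewidth.

Treewidth 2.
One optimal decomposition is:
Bags: B1 = {0, 1, 3}  B2 = {0, 1, 2}
Tree: B1–B2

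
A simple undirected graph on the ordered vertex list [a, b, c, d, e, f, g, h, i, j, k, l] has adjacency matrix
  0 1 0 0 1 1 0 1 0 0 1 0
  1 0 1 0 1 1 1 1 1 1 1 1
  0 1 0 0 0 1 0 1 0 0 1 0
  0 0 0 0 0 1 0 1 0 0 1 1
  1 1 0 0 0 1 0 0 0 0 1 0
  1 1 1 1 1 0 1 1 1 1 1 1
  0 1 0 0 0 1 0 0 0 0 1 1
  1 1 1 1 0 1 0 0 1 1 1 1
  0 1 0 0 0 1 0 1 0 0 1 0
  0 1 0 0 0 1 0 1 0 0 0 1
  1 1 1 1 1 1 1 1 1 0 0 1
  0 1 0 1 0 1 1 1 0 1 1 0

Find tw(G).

A width-4 tree decomposition is:
Bags: B1 = {a, b, f, h, k}  B2 = {b, f, h, k, l}  B3 = {d, f, h, k, l}  B4 = {b, f, h, j, l}  B5 = {a, b, e, f, k}  B6 = {b, c, f, h, k}  B7 = {b, f, g, k, l}  B8 = {b, f, h, i, k}
Tree: B1–B2, B2–B3, B2–B4, B1–B5, B1–B6, B2–B7, B6–B8
Every bag has size at most 5, so the width is 5 − 1 = 4 and tw(G) ≤ 4. Conversely, {b, f, h, j, l} is a clique of size 5, and the vertices of any clique must share a bag in every tree decomposition; so some bag has ≥ 5 vertices and tw(G) ≥ 4. The upper and lower bounds meet at 4, so that is the treewidth.

4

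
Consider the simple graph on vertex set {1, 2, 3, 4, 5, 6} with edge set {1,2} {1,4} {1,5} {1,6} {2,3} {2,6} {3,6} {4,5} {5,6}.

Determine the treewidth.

2

A width-2 tree decomposition is:
Bags: B1 = {1, 5, 6}  B2 = {1, 4, 5}  B3 = {1, 2, 6}  B4 = {2, 3, 6}
Tree: B1–B2, B1–B3, B3–B4
Every bag has size at most 3, so the width is 3 − 1 = 2 and tw(G) ≤ 2. For the lower bound, the 3 vertices {1, 2, 6} are pairwise adjacent, and any tree decomposition puts a clique entirely inside one bag — forcing width ≥ 2. Combining the bounds, tw(G) = 2.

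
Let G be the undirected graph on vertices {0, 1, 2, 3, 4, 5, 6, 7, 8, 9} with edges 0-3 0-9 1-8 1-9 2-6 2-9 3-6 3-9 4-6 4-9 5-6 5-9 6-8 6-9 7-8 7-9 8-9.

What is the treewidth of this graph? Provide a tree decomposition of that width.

The largest bag has 3 vertices, giving width 2; this decomposition certifies tw(G) ≤ 2. For the lower bound, the 3 vertices {0, 3, 9} are pairwise adjacent, and any tree decomposition puts a clique entirely inside one bag — forcing width ≥ 2. The upper and lower bounds meet at 2, so that is the treewidth.

Treewidth 2.
One such decomposition:
Bags: B1 = {2, 6, 9}  B2 = {3, 6, 9}  B3 = {6, 8, 9}  B4 = {1, 8, 9}  B5 = {4, 6, 9}  B6 = {5, 6, 9}  B7 = {0, 3, 9}  B8 = {7, 8, 9}
Tree: B1–B2, B2–B3, B3–B4, B1–B5, B2–B6, B2–B7, B4–B8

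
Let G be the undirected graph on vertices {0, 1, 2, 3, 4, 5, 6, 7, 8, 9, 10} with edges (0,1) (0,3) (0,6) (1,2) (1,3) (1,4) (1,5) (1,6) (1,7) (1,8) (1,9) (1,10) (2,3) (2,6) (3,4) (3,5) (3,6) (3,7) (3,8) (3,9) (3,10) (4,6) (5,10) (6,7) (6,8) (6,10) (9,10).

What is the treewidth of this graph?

A width-3 tree decomposition is:
Bags: B1 = {1, 2, 3, 6}  B2 = {1, 3, 6, 8}  B3 = {1, 3, 6, 10}  B4 = {1, 3, 6, 7}  B5 = {1, 3, 9, 10}  B6 = {1, 3, 4, 6}  B7 = {0, 1, 3, 6}  B8 = {1, 3, 5, 10}
Tree: B1–B2, B1–B3, B1–B4, B3–B5, B2–B6, B2–B7, B3–B8
The largest bag has 4 vertices, giving width 3; this decomposition certifies tw(G) ≤ 3. For the lower bound, the 4 vertices {1, 3, 9, 10} are pairwise adjacent, and any tree decomposition puts a clique entirely inside one bag — forcing width ≥ 3. Hence tw(G) = 3 exactly.

3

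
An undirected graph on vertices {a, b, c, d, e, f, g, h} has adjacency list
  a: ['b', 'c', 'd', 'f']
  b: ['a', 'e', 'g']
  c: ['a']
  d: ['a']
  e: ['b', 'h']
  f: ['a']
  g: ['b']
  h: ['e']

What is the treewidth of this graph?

1

A width-1 tree decomposition is:
Bags: B1 = {b, g}  B2 = {b, e}  B3 = {a, b}  B4 = {a, f}  B5 = {e, h}  B6 = {a, c}  B7 = {a, d}
Tree: B1–B2, B1–B3, B3–B4, B2–B5, B3–B6, B3–B7
Each bag holds 2 vertices, so the decomposition has width 1, which upper-bounds the treewidth. Since G has at least one edge (e.g. b–g), it is not an edgeless graph, so tw(G) ≥ 1. Hence tw(G) = 1 exactly.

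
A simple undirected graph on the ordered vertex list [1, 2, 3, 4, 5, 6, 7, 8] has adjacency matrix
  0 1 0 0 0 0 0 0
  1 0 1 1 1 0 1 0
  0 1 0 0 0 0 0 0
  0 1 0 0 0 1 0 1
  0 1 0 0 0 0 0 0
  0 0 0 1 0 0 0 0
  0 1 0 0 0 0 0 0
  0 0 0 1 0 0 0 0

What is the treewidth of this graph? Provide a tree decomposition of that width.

Every bag has size at most 2, so the width is 2 − 1 = 1 and tw(G) ≤ 1. Any graph with an edge has treewidth ≥ 1, and G has the edge 5–2. Hence tw(G) = 1 exactly.

Treewidth 1.
Bags: B1 = {2, 5}  B2 = {2, 4}  B3 = {4, 8}  B4 = {4, 6}  B5 = {2, 7}  B6 = {2, 3}  B7 = {1, 2}
Tree: B1–B2, B2–B3, B2–B4, B2–B5, B5–B6, B6–B7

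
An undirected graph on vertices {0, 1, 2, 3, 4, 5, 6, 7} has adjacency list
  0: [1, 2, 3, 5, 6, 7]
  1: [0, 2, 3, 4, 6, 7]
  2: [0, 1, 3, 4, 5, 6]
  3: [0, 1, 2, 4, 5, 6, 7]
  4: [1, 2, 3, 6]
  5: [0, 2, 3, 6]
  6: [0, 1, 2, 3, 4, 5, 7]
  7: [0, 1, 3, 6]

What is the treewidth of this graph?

4

A width-4 tree decomposition is:
Bags: B1 = {0, 1, 2, 3, 6}  B2 = {0, 1, 3, 6, 7}  B3 = {0, 2, 3, 5, 6}  B4 = {1, 2, 3, 4, 6}
Tree: B1–B2, B1–B3, B1–B4
Each bag holds 5 vertices, so the decomposition has width 4, which upper-bounds the treewidth. On the other hand G contains the 5-clique {0, 1, 2, 3, 6}. A clique must lie in a single bag of any decomposition, so no decomposition can have width below 4. Hence tw(G) = 4 exactly.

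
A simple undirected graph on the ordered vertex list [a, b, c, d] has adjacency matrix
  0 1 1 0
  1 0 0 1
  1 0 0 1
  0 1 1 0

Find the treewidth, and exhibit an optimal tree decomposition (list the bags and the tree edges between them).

Treewidth 2.
One optimal decomposition is:
Bags: B1 = {a, b, c}  B2 = {b, c, d}
Tree: B1–B2

Every bag has size at most 3, so the width is 3 − 1 = 2 and tw(G) ≤ 2. For the lower bound, G contains the cycle c–a–b–d–c, so G is not a forest; only forests have treewidth ≤ 1, hence tw(G) ≥ 2. The upper and lower bounds meet at 2, so that is the treewidth.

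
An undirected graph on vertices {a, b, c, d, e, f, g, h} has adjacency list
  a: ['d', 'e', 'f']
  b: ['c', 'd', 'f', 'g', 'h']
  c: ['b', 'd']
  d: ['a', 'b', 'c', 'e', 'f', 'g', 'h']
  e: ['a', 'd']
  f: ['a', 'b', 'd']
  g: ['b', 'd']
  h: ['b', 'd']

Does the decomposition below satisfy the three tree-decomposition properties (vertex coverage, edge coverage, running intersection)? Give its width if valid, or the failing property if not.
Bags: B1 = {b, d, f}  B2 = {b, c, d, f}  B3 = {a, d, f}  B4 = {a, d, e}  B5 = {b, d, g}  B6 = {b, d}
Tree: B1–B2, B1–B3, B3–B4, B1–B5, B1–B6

No — vertex h appears in no bag.

A tree decomposition must satisfy three properties: every vertex lies in some bag; for every edge, both endpoints lie together in some bag; and for every vertex, the bags containing it form a connected subtree. Here vertex h appears in no bag, so the decomposition is invalid.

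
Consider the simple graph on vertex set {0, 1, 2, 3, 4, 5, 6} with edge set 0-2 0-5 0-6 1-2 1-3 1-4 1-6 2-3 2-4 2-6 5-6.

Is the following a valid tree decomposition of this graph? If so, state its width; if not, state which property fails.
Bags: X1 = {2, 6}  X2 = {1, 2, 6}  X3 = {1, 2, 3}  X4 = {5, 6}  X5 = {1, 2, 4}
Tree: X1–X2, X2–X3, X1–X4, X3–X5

A tree decomposition must satisfy three properties: every vertex lies in some bag; for every edge, both endpoints lie together in some bag; and for every vertex, the bags containing it form a connected subtree. Here vertex 0 appears in no bag, so the decomposition is invalid.

No — vertex 0 appears in no bag.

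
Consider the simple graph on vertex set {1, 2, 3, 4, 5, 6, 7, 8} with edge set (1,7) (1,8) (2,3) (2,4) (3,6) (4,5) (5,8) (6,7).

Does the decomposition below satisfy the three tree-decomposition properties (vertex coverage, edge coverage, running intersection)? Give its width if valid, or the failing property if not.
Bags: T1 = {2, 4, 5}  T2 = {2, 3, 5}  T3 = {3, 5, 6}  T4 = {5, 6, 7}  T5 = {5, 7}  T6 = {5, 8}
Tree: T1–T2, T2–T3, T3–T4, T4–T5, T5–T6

No — vertex 1 appears in no bag.

A tree decomposition must satisfy three properties: every vertex lies in some bag; for every edge, both endpoints lie together in some bag; and for every vertex, the bags containing it form a connected subtree. Here vertex 1 appears in no bag, so the decomposition is invalid.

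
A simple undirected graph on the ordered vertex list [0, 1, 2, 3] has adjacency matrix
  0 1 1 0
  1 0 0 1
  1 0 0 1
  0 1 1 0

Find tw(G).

A width-2 tree decomposition is:
Bags: B1 = {1, 2, 3}  B2 = {0, 1, 2}
Tree: B1–B2
The largest bag has 3 vertices, giving width 2; this decomposition certifies tw(G) ≤ 2. The edges 1–3–2–0–1 form a cycle, so G is not a tree and its treewidth is at least 2. The upper and lower bounds meet at 2, so that is the treewidth.

2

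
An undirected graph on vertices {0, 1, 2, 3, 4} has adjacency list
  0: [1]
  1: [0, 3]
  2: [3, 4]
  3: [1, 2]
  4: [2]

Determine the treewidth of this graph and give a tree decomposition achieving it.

The largest bag has 2 vertices, giving width 1; this decomposition certifies tw(G) ≤ 1. G has an edge, so its treewidth is at least 1. Therefore the treewidth is 1.

Treewidth 1.
Bags: B1 = {1, 3}  B2 = {0, 1}  B3 = {2, 3}  B4 = {2, 4}
Tree: B1–B2, B1–B3, B3–B4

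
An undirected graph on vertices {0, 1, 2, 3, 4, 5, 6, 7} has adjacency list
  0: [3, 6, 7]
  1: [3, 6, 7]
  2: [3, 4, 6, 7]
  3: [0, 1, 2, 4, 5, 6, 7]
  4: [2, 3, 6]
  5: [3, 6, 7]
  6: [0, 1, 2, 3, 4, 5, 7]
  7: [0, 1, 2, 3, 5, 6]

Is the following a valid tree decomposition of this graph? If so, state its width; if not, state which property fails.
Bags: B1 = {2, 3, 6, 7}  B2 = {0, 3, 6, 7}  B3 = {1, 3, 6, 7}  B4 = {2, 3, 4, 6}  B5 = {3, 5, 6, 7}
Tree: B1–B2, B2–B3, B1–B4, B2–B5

Yes; width 3.

Vertex coverage: the bags together contain {0, 1, 2, 3, 4, 5, 6, 7}, the full vertex set. Edge coverage: each edge of G has both endpoints in at least one bag. Running intersection: for every vertex, the bags containing it form a connected subtree. All three properties hold, so this is a valid tree decomposition of width max|bag| − 1 = 3, and hence tw(G) ≤ 3.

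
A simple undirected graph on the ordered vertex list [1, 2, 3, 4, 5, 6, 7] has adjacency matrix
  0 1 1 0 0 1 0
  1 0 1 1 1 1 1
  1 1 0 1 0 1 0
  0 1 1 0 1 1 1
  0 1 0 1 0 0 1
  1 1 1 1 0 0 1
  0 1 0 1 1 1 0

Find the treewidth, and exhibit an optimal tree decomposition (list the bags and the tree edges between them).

Treewidth 3.
Bags: B1 = {2, 4, 5, 7}  B2 = {2, 4, 6, 7}  B3 = {2, 3, 4, 6}  B4 = {1, 2, 3, 6}
Tree: B1–B2, B2–B3, B3–B4

Each bag holds 4 vertices, so the decomposition has width 3, which upper-bounds the treewidth. For the lower bound, the 4 vertices {1, 2, 3, 6} are pairwise adjacent, and any tree decomposition puts a clique entirely inside one bag — forcing width ≥ 3. Hence tw(G) = 3 exactly.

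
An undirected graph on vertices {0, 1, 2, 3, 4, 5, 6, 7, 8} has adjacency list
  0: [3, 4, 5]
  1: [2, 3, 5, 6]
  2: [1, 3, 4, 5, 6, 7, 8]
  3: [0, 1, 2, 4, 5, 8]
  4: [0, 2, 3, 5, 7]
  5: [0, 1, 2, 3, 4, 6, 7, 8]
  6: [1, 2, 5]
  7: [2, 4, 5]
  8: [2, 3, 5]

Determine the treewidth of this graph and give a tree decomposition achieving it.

The largest bag has 4 vertices, giving width 3; this decomposition certifies tw(G) ≤ 3. For the lower bound, the 4 vertices {0, 3, 4, 5} are pairwise adjacent, and any tree decomposition puts a clique entirely inside one bag — forcing width ≥ 3. Therefore the treewidth is 3.

Treewidth 3.
One optimal decomposition is:
Bags: B1 = {2, 3, 4, 5}  B2 = {0, 3, 4, 5}  B3 = {2, 4, 5, 7}  B4 = {1, 2, 3, 5}  B5 = {1, 2, 5, 6}  B6 = {2, 3, 5, 8}
Tree: B1–B2, B1–B3, B1–B4, B4–B5, B4–B6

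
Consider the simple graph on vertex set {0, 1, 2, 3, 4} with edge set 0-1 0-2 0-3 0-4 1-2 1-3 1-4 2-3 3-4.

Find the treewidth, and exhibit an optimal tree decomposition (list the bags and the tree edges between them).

Treewidth 3.
Bags: B1 = {0, 1, 3, 4}  B2 = {0, 1, 2, 3}
Tree: B1–B2

Each bag holds 4 vertices, so the decomposition has width 3, which upper-bounds the treewidth. For the lower bound, the 4 vertices {0, 1, 2, 3} are pairwise adjacent, and any tree decomposition puts a clique entirely inside one bag — forcing width ≥ 3. Hence tw(G) = 3 exactly.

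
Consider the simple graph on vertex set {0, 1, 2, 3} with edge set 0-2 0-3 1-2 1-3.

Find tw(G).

A width-2 tree decomposition is:
Bags: B1 = {0, 1, 2}  B2 = {0, 1, 3}
Tree: B1–B2
Each bag holds 3 vertices, so the decomposition has width 2, which upper-bounds the treewidth. The edges 1–2–0–3–1 form a cycle, so G is not a tree and its treewidth is at least 2. The upper and lower bounds meet at 2, so that is the treewidth.

2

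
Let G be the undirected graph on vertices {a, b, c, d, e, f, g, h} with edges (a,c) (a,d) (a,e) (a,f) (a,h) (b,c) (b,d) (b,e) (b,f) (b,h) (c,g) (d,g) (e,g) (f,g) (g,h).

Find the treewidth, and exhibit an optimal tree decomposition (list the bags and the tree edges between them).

Every bag has size at most 4, so the width is 4 − 1 = 3 and tw(G) ≤ 3. For the lower bound: the 4 vertex sets {g,h}, {b,f}, {a}, {d} are disjoint, each induces a connected subgraph, and every pair is joined by at least one edge of G. Contracting each set to a single vertex therefore yields K_{4} as a minor, and since treewidth is minor-monotone, tw(G) ≥ tw(K_{4}) = 3. Therefore the treewidth is 3.

Treewidth 3.
One optimal decomposition is:
Bags: B1 = {a, b, g, h}  B2 = {a, b, f, g}  B3 = {a, b, d, g}  B4 = {a, b, e, g}  B5 = {a, b, c, g}
Tree: B1–B2, B2–B3, B3–B4, B4–B5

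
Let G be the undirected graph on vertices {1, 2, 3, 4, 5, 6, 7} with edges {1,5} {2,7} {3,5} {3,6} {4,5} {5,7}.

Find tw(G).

1

A width-1 tree decomposition is:
Bags: B1 = {5, 7}  B2 = {1, 5}  B3 = {2, 7}  B4 = {3, 5}  B5 = {3, 6}  B6 = {4, 5}
Tree: B1–B2, B1–B3, B2–B4, B4–B5, B4–B6
Every bag has size at most 2, so the width is 2 − 1 = 1 and tw(G) ≤ 1. Any graph with an edge has treewidth ≥ 1, and G has the edge 5–7. Therefore the treewidth is 1.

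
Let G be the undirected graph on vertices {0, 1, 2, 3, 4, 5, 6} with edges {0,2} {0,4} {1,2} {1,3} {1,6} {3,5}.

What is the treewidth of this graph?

1

A width-1 tree decomposition is:
Bags: B1 = {1, 3}  B2 = {1, 6}  B3 = {3, 5}  B4 = {1, 2}  B5 = {0, 2}  B6 = {0, 4}
Tree: B1–B2, B1–B3, B2–B4, B4–B5, B5–B6
Each bag holds 2 vertices, so the decomposition has width 1, which upper-bounds the treewidth. G has an edge, so its treewidth is at least 1. Combining the bounds, tw(G) = 1.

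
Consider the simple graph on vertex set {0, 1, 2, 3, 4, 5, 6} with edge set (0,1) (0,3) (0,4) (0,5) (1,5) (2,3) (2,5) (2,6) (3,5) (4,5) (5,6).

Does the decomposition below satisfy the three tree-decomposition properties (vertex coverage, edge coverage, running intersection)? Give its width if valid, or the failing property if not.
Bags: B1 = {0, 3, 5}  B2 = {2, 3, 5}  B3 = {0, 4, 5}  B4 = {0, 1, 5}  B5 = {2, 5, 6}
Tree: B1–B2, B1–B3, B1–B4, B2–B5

Yes; width 2.

Checking the three conditions: (i) the bags cover all of {0, 1, 2, 3, 4, 5, 6}; (ii) for each edge, some bag contains both endpoints; (iii) the bags containing any fixed vertex form a subtree. All hold, so the decomposition is valid with width 3 − 1 = 2.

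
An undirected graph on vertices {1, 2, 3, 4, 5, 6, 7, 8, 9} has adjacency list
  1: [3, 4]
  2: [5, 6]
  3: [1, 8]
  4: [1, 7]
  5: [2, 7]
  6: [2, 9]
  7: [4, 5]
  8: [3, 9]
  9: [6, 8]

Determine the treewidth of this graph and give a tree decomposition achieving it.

The largest bag has 3 vertices, giving width 2; this decomposition certifies tw(G) ≤ 2. The edges 8–9–6–2–5–7–4–1–3–8 form a cycle, so G is not a tree and its treewidth is at least 2. Hence tw(G) = 2 exactly.

Treewidth 2.
One optimal decomposition is:
Bags: B1 = {6, 8, 9}  B2 = {2, 6, 8}  B3 = {2, 5, 8}  B4 = {5, 7, 8}  B5 = {4, 7, 8}  B6 = {1, 4, 8}  B7 = {1, 3, 8}
Tree: B1–B2, B2–B3, B3–B4, B4–B5, B5–B6, B6–B7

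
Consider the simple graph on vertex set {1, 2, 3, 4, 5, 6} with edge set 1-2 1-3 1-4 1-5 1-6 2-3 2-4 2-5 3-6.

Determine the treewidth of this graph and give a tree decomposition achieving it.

Treewidth 2.
Bags: B1 = {1, 2, 3}  B2 = {1, 2, 5}  B3 = {1, 2, 4}  B4 = {1, 3, 6}
Tree: B1–B2, B1–B3, B1–B4

Every bag has size at most 3, so the width is 3 − 1 = 2 and tw(G) ≤ 2. Conversely, {1, 2, 3} is a clique of size 3, and the vertices of any clique must share a bag in every tree decomposition; so some bag has ≥ 3 vertices and tw(G) ≥ 2. Combining the bounds, tw(G) = 2.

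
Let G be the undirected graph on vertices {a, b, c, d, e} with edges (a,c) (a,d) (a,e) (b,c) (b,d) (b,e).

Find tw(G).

A width-2 tree decomposition is:
Bags: B1 = {a, b, e}  B2 = {a, b, d}  B3 = {a, b, c}
Tree: B1–B2, B2–B3
Every bag has size at most 3, so the width is 3 − 1 = 2 and tw(G) ≤ 2. Since e–b–d–a–e is a cycle in G, G is not acyclic. Forests are exactly the graphs of treewidth ≤ 1, so tw(G) ≥ 2. The upper and lower bounds meet at 2, so that is the treewidth.

2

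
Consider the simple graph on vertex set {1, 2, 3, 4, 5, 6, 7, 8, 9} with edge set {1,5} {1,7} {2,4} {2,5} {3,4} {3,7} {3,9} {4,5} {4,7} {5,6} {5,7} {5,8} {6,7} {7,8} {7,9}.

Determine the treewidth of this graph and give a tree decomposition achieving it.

Treewidth 2.
One optimal decomposition is:
Bags: B1 = {5, 7, 8}  B2 = {1, 5, 7}  B3 = {4, 5, 7}  B4 = {2, 4, 5}  B5 = {3, 4, 7}  B6 = {3, 7, 9}  B7 = {5, 6, 7}
Tree: B1–B2, B1–B3, B3–B4, B3–B5, B5–B6, B3–B7

Every bag has size at most 3, so the width is 3 − 1 = 2 and tw(G) ≤ 2. On the other hand G contains the 3-clique {2, 4, 5}. A clique must lie in a single bag of any decomposition, so no decomposition can have width below 2. The upper and lower bounds meet at 2, so that is the treewidth.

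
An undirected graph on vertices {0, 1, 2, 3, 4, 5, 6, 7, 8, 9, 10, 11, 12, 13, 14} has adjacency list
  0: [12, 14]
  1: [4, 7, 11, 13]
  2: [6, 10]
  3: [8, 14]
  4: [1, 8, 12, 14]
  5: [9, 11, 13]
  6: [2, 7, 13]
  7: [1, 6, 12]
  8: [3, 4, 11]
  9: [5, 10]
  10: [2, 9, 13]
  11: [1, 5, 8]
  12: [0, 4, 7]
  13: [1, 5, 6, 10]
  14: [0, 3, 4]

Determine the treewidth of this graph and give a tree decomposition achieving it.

Treewidth 3.
One optimal decomposition is:
Bags: B1 = {2, 6, 9, 10}  B2 = {6, 9, 10, 13}  B3 = {5, 6, 9, 13}  B4 = {5, 6, 7, 13}  B5 = {1, 5, 7, 13}  B6 = {1, 5, 7, 11}  B7 = {1, 7, 11, 12}  B8 = {1, 4, 11, 12}  B9 = {4, 8, 11, 12}  B10 = {0, 4, 8, 12}  B11 = {0, 4, 8, 14}  B12 = {0, 3, 8, 14}
Tree: B1–B2, B2–B3, B3–B4, B4–B5, B5–B6, B6–B7, B7–B8, B8–B9, B9–B10, B10–B11, B11–B12

Each bag holds 4 vertices, so the decomposition has width 3, which upper-bounds the treewidth. For the lower bound: the 4 vertex sets {2,9,10}, {6}, {13}, {1,5,7,11} are disjoint, each induces a connected subgraph, and every pair is joined by at least one edge of G. Contracting each set to a single vertex therefore yields K_{4} as a minor, and since treewidth is minor-monotone, tw(G) ≥ tw(K_{4}) = 3. Hence tw(G) = 3 exactly.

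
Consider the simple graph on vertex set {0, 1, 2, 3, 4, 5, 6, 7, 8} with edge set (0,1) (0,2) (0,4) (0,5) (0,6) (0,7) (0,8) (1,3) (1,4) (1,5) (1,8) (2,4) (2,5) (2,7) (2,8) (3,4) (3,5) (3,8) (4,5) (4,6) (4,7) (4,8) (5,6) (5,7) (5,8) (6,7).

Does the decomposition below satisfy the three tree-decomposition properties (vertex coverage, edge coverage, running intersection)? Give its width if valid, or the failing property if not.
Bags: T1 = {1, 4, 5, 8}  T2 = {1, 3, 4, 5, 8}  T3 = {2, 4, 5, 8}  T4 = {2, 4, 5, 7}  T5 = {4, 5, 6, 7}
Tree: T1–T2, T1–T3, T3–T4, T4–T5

No — vertex 0 appears in no bag.

A tree decomposition must satisfy three properties: every vertex lies in some bag; for every edge, both endpoints lie together in some bag; and for every vertex, the bags containing it form a connected subtree. Here vertex 0 appears in no bag, so the decomposition is invalid.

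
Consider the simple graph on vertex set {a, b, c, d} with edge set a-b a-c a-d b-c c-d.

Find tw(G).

2

A width-2 tree decomposition is:
Bags: B1 = {a, c, d}  B2 = {a, b, c}
Tree: B1–B2
Every bag has size at most 3, so the width is 3 − 1 = 2 and tw(G) ≤ 2. Conversely, {a, c, d} is a clique of size 3, and the vertices of any clique must share a bag in every tree decomposition; so some bag has ≥ 3 vertices and tw(G) ≥ 2. The upper and lower bounds meet at 2, so that is the treewidth.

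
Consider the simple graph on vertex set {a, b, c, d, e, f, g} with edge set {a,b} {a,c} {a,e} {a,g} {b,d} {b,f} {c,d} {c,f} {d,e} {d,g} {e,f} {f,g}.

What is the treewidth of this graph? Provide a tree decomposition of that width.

The largest bag has 4 vertices, giving width 3; this decomposition certifies tw(G) ≤ 3. For the lower bound: the 4 vertex sets {b,f}, {c,d}, {a}, {g} are disjoint, each induces a connected subgraph, and every pair is joined by at least one edge of G. Contracting each set to a single vertex therefore yields K_{4} as a minor, and since treewidth is minor-monotone, tw(G) ≥ tw(K_{4}) = 3. The upper and lower bounds meet at 3, so that is the treewidth.

Treewidth 3.
One optimal decomposition is:
Bags: B1 = {a, b, d, f}  B2 = {a, c, d, f}  B3 = {a, d, f, g}  B4 = {a, d, e, f}
Tree: B1–B2, B2–B3, B3–B4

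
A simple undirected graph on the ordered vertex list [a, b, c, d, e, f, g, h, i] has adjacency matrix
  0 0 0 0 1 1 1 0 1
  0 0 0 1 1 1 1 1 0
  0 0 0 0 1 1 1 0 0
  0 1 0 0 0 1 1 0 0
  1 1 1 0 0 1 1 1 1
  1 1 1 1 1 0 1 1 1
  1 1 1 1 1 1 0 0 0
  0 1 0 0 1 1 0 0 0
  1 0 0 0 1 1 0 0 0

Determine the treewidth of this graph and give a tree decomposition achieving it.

Each bag holds 4 vertices, so the decomposition has width 3, which upper-bounds the treewidth. Conversely, {b, d, f, g} is a clique of size 4, and the vertices of any clique must share a bag in every tree decomposition; so some bag has ≥ 4 vertices and tw(G) ≥ 3. Hence tw(G) = 3 exactly.

Treewidth 3.
One optimal decomposition is:
Bags: B1 = {a, e, f, g}  B2 = {c, e, f, g}  B3 = {a, e, f, i}  B4 = {b, e, f, g}  B5 = {b, e, f, h}  B6 = {b, d, f, g}
Tree: B1–B2, B1–B3, B1–B4, B4–B5, B4–B6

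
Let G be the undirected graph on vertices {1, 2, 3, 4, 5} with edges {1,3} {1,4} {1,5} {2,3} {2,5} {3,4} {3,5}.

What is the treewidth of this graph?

2

A width-2 tree decomposition is:
Bags: B1 = {1, 3, 5}  B2 = {1, 3, 4}  B3 = {2, 3, 5}
Tree: B1–B2, B1–B3
Every bag has size at most 3, so the width is 3 − 1 = 2 and tw(G) ≤ 2. For the lower bound, the 3 vertices {1, 3, 4} are pairwise adjacent, and any tree decomposition puts a clique entirely inside one bag — forcing width ≥ 2. The upper and lower bounds meet at 2, so that is the treewidth.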